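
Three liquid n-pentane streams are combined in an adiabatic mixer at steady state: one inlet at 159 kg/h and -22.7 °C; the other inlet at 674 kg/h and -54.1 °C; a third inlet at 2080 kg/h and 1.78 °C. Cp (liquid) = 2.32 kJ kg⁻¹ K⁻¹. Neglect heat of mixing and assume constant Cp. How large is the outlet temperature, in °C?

T_out = -12.5 °C

No heat crosses the boundary, so H_out = H_in.
T_out = Σ ṁᵢCp,ᵢTᵢ / Σ ṁᵢCp,ᵢ
      = -84379 / 6758.2 = -12.486 °C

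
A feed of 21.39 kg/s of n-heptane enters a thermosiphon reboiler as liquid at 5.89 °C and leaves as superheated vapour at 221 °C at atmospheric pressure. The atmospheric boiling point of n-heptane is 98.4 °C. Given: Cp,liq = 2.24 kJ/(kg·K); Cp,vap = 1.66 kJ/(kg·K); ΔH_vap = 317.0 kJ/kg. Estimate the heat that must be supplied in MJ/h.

liquid 5.89→98.4 °C: 207.22 kJ/kg
vaporisation at 98.4 °C: 317 kJ/kg
vapour 98.4→221 °C: 203.52 kJ/kg
Δh = 207.22 + 317 + 203.52 = 727.74 kJ/kg
Q = ṁ·Δh = 21.39 kg/s × 727.74 kJ/kg = 15566 kJ/s
|Q| = 15566 kW = 56039 MJ/h

Q = 56000 MJ/h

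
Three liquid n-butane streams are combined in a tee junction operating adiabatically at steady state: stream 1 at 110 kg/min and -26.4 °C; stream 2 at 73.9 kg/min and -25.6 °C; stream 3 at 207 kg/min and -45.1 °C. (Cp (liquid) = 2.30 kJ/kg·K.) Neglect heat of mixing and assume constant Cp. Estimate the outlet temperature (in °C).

Energy balance with Q = 0: Σ ṁᵢCp,ᵢ(T_out − Tᵢ) = 0
Σ ṁᵢCp,ᵢTᵢ = 110×2.30×-26.4 + 73.9×2.30×-25.6 + 207×2.30×-45.1 = -32503
Σ ṁᵢCp,ᵢ = 110×2.30 + 73.9×2.30 + 207×2.30 = 899.07
T_out = -32503 / 899.07 = -36.151 °C

T_out = -36.2 °C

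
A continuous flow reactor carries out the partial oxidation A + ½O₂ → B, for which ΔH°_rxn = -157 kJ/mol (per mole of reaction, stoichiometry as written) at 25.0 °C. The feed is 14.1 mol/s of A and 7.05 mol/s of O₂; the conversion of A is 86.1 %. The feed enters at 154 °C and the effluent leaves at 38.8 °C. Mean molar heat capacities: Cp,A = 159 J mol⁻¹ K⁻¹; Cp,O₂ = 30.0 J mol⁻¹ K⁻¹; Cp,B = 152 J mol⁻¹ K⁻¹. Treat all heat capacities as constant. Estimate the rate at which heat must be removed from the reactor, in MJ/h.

Q_out = 7890 MJ/h

Extent of reaction ξ = 0.861 × 14.1 = 12.14 mol/s
Reaction term: ξ·ΔH°_rxn = 12.14 × -157 = -1906 kJ/s
Sensible, feed 154→25 °C: -316.49 kJ/s
Outlet flows (mol/s): A 1.9599, O₂ 0.97995, B 12.14
Sensible, products 25→38.8 °C: 30.171 kJ/s
Q = ΔH = -2192.3 kJ/s = -2192.3 kW
Heat removed = 7892.3 MJ/h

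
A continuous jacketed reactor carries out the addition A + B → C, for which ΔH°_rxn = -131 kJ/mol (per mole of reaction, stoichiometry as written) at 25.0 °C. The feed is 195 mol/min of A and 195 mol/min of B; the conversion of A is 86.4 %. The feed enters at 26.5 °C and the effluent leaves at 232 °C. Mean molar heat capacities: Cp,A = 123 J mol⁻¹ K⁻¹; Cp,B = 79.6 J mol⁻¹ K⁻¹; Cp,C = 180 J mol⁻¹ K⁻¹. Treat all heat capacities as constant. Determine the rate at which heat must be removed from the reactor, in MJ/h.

Q_out = 884 MJ/h

Extent of reaction ξ = 0.864 × 195 = 168.48 mol/min
Reaction term: ξ·ΔH°_rxn = 168.48 × -131 = -22071 kJ/min
Sensible, feed 26.5→25 °C: -59.261 kJ/min
Outlet flows (mol/min): A 26.52, B 26.52, C 168.48
Sensible, products 25→232 °C: 7389.8 kJ/min
Q = ΔH = -14740 kJ/min = -245.67 kW
Heat removed = 884.42 MJ/h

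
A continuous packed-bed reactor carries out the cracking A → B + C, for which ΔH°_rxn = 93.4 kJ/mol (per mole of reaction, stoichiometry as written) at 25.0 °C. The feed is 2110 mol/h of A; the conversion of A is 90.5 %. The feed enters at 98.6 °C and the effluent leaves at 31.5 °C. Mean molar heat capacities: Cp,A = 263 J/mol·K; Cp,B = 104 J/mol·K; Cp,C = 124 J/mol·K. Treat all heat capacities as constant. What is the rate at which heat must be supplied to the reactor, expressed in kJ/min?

Extent of reaction ξ = 0.905 × 2110 = 1909.5 mol/h
Reaction term: ξ·ΔH°_rxn = 1909.5 × 93.4 = 178350 kJ/h
Sensible, feed 98.6→25 °C: -40843 kJ/h
Outlet flows (mol/h): A 200.45, B 1909.5, C 1909.5
Sensible, products 25→31.5 °C: 3172.6 kJ/h
Q = ΔH = 140680 kJ/h = 39.078 kW
Heat supplied = 2344.7 kJ/min

Q_in = 2340 kJ/min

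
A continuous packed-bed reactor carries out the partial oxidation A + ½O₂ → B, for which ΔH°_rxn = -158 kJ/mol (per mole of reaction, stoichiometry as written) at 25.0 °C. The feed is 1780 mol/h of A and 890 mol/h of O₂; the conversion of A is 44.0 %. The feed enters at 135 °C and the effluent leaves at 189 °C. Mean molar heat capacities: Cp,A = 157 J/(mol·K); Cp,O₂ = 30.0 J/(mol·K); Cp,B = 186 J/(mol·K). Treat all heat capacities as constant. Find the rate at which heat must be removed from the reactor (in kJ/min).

Q_out = 1760 kJ/min

Extent of reaction ξ = 0.440 × 1780 = 783.2 mol/h
Reaction term: ξ·ΔH°_rxn = 783.2 × -158 = -123750 kJ/h
Sensible, feed 135→25 °C: -33678 kJ/h
Outlet flows (mol/h): A 996.8, O₂ 498.4, B 783.2
Sensible, products 25→189 °C: 52008 kJ/h
Q = ΔH = -105410 kJ/h = -29.282 kW
Heat removed = 1756.9 kJ/min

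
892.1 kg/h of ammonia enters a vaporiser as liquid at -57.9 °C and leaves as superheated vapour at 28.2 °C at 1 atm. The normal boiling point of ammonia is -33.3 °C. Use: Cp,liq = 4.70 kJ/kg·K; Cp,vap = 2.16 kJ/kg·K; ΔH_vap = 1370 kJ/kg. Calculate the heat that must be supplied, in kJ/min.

liquid -57.9→-33.3 °C: 115.62 kJ/kg
vaporisation at -33.3 °C: 1370 kJ/kg
vapour -33.3→28.2 °C: 132.84 kJ/kg
Δh = 115.62 + 1370 + 132.84 = 1618.5 kJ/kg
Q = ṁ·Δh = 892.1 kg/h × 1618.5 kJ/kg = 1.4438e+06 kJ/h
|Q| = 401.06 kW = 24064 kJ/min

Q = 24100 kJ/min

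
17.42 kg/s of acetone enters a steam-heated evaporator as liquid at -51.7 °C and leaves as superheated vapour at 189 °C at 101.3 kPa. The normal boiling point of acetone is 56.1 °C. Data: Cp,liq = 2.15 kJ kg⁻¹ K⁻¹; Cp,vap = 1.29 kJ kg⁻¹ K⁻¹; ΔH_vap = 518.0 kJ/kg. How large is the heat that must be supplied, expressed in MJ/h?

Q = 57800 MJ/h

liquid -51.7→56.1 °C: 231.77 kJ/kg
vaporisation at 56.1 °C: 518 kJ/kg
vapour 56.1→189 °C: 171.44 kJ/kg
Δh = 231.77 + 518 + 171.44 = 921.21 kJ/kg
Q = ṁ·Δh = 17.42 kg/s × 921.21 kJ/kg = 16047 kJ/s
|Q| = 16047 kW = 57771 MJ/h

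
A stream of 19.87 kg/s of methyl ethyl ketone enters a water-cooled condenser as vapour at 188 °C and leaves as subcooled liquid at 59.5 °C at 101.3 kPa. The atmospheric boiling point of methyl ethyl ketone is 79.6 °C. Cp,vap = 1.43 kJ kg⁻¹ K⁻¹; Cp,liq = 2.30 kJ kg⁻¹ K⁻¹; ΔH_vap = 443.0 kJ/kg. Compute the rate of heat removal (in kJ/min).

vapour 188→79.6 °C: -155.01 kJ/kg
condensation at 79.6 °C: -443 kJ/kg
liquid 79.6→59.5 °C: -46.23 kJ/kg
Δh = -155.01 + -443 + -46.23 = -644.24 kJ/kg
Q = ṁ·Δh = 19.87 kg/s × -644.24 kJ/kg = -12801 kJ/s
|Q| = 12801 kW = 768070 kJ/min

Q_c = 768000 kJ/min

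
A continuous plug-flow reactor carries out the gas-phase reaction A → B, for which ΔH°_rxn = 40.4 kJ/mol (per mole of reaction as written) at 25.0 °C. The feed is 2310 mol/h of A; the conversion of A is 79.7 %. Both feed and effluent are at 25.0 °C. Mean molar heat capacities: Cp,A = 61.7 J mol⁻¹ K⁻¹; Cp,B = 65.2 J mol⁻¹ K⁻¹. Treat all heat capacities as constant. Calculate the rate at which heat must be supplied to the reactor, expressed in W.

Q_in = 20700 W

Extent of reaction ξ = 0.797 × 2310 = 1841.1 mol/h
Reaction term: ξ·ΔH°_rxn = 1841.1 × 40.4 = 74379 kJ/h
Q = ΔH = 74379 kJ/h = 20.661 kW
Heat supplied = 20661 W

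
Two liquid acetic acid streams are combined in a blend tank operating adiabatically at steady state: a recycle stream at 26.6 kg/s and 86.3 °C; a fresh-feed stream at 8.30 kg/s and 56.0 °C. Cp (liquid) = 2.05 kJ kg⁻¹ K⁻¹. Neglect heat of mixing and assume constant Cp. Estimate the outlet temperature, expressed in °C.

T_out = 79.1 °C

Adiabatic, steady state ⇒ Σ ṁᵢCp,ᵢ(T_out − Tᵢ) = 0
T_out = Σ ṁᵢCp,ᵢTᵢ / Σ ṁᵢCp,ᵢ
      = 5658.8 / 71.545 = 79.094 °C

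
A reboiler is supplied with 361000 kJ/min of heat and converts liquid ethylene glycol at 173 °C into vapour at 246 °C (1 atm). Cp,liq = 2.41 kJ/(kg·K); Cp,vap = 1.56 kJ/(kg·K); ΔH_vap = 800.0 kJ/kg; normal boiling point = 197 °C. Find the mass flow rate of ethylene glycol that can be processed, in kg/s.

ṁ = 6.44 kg/s

Δh = 2.41×(197−173) + 800.0 + 1.56×(246−197) = 934.28 kJ/kg
Q = 361000 kJ/min = 6016.7 kJ/s = 6016.7 kJ/s
ṁ = Q/Δh = 6016.7 / 934.28 = 6.4399 kg/s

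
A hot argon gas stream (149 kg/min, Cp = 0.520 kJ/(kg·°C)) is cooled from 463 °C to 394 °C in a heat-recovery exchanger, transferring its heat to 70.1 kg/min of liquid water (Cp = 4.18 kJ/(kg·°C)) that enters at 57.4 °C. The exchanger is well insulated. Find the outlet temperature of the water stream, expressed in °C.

T_c,out = 75.6 °C

Heat released by hot stream: Q = 149 × 0.520 × (463 − 394) = 5346.1 kJ/min
Energy balance on cold side (adiabatic exchanger): Q = ṁ_c·Cp_c·(T_c,out − T_c,in)
T_c,out = 57.4 + 5346.1/(70.1 × 4.18) = 75.645 °C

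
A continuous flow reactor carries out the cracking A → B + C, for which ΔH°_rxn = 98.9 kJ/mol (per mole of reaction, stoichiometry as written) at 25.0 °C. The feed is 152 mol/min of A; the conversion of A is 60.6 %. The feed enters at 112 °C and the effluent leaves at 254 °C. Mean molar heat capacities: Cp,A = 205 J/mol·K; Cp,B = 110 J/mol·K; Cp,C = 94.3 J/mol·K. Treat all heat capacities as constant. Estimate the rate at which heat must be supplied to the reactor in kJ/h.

Q_in = 811000 kJ/h

Extent of reaction ξ = 0.606 × 152 = 92.112 mol/min
Reaction term: ξ·ΔH°_rxn = 92.112 × 98.9 = 9109.9 kJ/min
Sensible, feed 112→25 °C: -2710.9 kJ/min
Outlet flows (mol/min): A 59.888, B 92.112, C 92.112
Sensible, products 25→254 °C: 7120.9 kJ/min
Q = ΔH = 13520 kJ/min = 225.33 kW
Heat supplied = 811190 kJ/h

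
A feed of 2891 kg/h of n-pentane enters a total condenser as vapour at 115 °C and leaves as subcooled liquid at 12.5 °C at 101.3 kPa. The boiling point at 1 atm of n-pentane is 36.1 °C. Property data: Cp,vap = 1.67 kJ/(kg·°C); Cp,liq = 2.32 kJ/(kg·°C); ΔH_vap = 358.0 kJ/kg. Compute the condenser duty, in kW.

Q_c = 437 kW

vapour 115→36.1 °C: -131.76 kJ/kg
condensation at 36.1 °C: -358 kJ/kg
liquid 36.1→12.5 °C: -54.752 kJ/kg
Δh = -131.76 + -358 + -54.752 = -544.51 kJ/kg
Q = ṁ·Δh = 2891 kg/h × -544.51 kJ/kg = -1.5742e+06 kJ/h
|Q| = 437.28 kW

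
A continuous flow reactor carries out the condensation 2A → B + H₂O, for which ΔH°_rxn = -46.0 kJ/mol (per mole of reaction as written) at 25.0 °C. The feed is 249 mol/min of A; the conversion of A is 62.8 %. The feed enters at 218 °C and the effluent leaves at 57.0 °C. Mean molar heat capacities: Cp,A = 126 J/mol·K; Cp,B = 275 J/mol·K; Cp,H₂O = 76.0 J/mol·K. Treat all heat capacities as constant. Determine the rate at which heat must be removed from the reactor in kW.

Extent of reaction ξ = 0.628 × 249 / 2 = 78.186 mol/min
Reaction term: ξ·ΔH°_rxn = 78.186 × -46.0 = -3596.6 kJ/min
Sensible, feed 218→25 °C: -6055.2 kJ/min
Outlet flows (mol/min): A 92.628, B 78.186, H₂O 78.186
Sensible, products 25→57.0 °C: 1251.7 kJ/min
Q = ΔH = -8400.1 kJ/min = -140 kW
Heat removed = 140 kW

Q_out = 140 kW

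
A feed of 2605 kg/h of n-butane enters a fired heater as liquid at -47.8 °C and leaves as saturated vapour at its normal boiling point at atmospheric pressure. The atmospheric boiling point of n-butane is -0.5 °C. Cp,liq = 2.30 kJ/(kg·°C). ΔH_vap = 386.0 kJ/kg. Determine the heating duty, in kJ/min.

liquid -47.8→-0.5 °C: 108.79 kJ/kg
vaporisation at -0.5 °C: 386 kJ/kg
Δh = 108.79 + 386 = 494.79 kJ/kg
Q = ṁ·Δh = 2605 kg/h × 494.79 kJ/kg = 1.2889e+06 kJ/h
|Q| = 358.04 kW = 21482 kJ/min

Q = 21500 kJ/min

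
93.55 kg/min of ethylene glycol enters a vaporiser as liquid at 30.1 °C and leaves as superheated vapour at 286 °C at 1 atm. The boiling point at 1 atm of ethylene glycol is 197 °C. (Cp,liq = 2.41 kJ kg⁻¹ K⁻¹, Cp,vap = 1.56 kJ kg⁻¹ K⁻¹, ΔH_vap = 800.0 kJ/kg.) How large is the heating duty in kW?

Q = 2090 kW

liquid 30.1→197 °C: 402.23 kJ/kg
vaporisation at 197 °C: 800 kJ/kg
vapour 197→286 °C: 138.84 kJ/kg
Δh = 402.23 + 800 + 138.84 = 1341.1 kJ/kg
Q = ṁ·Δh = 93.55 kg/min × 1341.1 kJ/kg = 125460 kJ/min
|Q| = 2091 kW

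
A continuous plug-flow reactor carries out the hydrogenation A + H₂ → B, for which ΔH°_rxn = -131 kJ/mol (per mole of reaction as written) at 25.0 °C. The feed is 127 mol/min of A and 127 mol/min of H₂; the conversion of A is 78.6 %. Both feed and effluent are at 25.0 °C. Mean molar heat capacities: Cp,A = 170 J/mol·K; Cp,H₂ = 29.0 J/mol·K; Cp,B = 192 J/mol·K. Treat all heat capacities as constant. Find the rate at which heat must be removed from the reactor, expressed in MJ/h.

Extent of reaction ξ = 0.786 × 127 = 99.822 mol/min
Reaction term: ξ·ΔH°_rxn = 99.822 × -131 = -13077 kJ/min
Q = ΔH = -13077 kJ/min = -217.94 kW
Heat removed = 784.6 MJ/h

Q_out = 785 MJ/h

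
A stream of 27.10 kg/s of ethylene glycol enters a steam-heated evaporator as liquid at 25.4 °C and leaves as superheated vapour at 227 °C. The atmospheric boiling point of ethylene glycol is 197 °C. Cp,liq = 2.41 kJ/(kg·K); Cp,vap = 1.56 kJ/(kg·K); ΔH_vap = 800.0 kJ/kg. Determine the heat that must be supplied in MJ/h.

Q = 123000 MJ/h

liquid 25.4→197 °C: 413.56 kJ/kg
vaporisation at 197 °C: 800 kJ/kg
vapour 197→227 °C: 46.8 kJ/kg
Δh = 413.56 + 800 + 46.8 = 1260.4 kJ/kg
Q = ṁ·Δh = 27.10 kg/s × 1260.4 kJ/kg = 34156 kJ/s
|Q| = 34156 kW = 122960 MJ/h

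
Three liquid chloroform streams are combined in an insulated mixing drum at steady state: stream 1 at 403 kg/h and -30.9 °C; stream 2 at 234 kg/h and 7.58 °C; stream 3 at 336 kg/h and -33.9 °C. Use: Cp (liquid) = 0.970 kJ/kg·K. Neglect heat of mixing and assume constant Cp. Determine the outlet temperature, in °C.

No heat crosses the boundary, so H_out = H_in.
T_out = Σ ṁᵢCp,ᵢTᵢ / Σ ṁᵢCp,ᵢ
      = -21407 / 943.81 = -22.682 °C

T_out = -22.7 °C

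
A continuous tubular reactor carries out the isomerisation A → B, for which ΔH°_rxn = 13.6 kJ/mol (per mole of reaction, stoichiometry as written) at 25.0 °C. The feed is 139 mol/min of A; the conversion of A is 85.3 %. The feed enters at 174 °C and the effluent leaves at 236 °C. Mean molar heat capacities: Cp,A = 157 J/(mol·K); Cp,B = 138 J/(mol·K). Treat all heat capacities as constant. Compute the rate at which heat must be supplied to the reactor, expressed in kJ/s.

Extent of reaction ξ = 0.853 × 139 = 118.57 mol/min
Reaction term: ξ·ΔH°_rxn = 118.57 × 13.6 = 1612.5 kJ/min
Sensible, feed 174→25 °C: -3251.6 kJ/min
Outlet flows (mol/min): A 20.433, B 118.57
Sensible, products 25→236 °C: 4129.3 kJ/min
Q = ΔH = 2490.2 kJ/min = 41.503 kW
Heat supplied = 41.503 kJ/s

Q_in = 41.5 kJ/s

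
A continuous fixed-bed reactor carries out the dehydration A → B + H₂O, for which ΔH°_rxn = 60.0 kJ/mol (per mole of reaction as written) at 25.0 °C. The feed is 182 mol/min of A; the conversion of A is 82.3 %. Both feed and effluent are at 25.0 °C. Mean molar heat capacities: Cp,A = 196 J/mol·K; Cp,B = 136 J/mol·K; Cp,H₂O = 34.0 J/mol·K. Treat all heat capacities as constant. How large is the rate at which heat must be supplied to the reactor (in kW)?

Extent of reaction ξ = 0.823 × 182 = 149.79 mol/min
Reaction term: ξ·ΔH°_rxn = 149.79 × 60.0 = 8987.2 kJ/min
Q = ΔH = 8987.2 kJ/min = 149.79 kW
Heat supplied = 149.79 kW

Q_in = 150 kW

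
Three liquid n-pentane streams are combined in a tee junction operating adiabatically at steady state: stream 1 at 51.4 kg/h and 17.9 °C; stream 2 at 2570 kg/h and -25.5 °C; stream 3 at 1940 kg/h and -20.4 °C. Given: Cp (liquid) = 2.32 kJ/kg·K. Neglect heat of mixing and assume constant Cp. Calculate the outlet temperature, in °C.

T_out = -22.8 °C

Energy balance with Q = 0: Σ ṁᵢCp,ᵢ(T_out − Tᵢ) = 0
Σ ṁᵢCp,ᵢTᵢ = 51.4×2.32×17.9 + 2570×2.32×-25.5 + 1940×2.32×-20.4 = -241720
Σ ṁᵢCp,ᵢ = 51.4×2.32 + 2570×2.32 + 1940×2.32 = 10582
T_out = -241720 / 10582 = -22.842 °C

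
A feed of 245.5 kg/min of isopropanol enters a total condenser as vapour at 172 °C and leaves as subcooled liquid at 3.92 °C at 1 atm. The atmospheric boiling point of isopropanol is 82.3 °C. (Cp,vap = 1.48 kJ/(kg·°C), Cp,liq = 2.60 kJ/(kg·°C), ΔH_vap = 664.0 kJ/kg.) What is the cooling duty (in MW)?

Q_c = 4.09 MW

vapour 172→82.3 °C: -132.76 kJ/kg
condensation at 82.3 °C: -664 kJ/kg
liquid 82.3→3.92 °C: -203.79 kJ/kg
Δh = -132.76 + -664 + -203.79 = -1000.5 kJ/kg
Q = ṁ·Δh = 245.5 kg/min × -1000.5 kJ/kg = -245630 kJ/min
|Q| = 4093.9 kW = 4.0939 MW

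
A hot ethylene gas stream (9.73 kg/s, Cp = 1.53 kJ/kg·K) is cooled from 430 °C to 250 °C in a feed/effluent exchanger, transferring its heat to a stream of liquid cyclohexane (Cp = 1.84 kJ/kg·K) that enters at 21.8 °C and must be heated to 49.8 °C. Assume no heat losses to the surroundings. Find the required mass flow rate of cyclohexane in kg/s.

Heat released by hot stream: Q = 9.73 × 1.53 × (430 − 250) = 2679.6 kJ/s
Energy balance on cold side (adiabatic exchanger): Q = ṁ_c·Cp_c·(T_c,out − T_c,in)
ṁ_c = 2679.6 / [1.84 × (49.8 − 21.8)] = 52.012 kg/s

ṁ_c = 52.0 kg/s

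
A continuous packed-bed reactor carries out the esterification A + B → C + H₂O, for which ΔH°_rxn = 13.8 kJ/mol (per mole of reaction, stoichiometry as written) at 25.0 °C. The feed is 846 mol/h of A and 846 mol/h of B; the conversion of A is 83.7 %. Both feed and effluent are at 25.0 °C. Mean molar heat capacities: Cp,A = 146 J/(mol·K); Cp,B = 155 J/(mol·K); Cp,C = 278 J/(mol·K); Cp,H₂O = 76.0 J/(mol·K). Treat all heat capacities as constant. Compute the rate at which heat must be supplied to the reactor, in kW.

Extent of reaction ξ = 0.837 × 846 = 708.1 mol/h
Reaction term: ξ·ΔH°_rxn = 708.1 × 13.8 = 9771.8 kJ/h
Q = ΔH = 9771.8 kJ/h = 2.7144 kW
Heat supplied = 2.7144 kW

Q_in = 2.71 kW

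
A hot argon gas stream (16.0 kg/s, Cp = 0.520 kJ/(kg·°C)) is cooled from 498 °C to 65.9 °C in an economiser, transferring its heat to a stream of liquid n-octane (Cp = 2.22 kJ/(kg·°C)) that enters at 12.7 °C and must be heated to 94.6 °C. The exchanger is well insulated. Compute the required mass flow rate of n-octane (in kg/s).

ṁ_c = 19.8 kg/s

Heat released by hot stream: Q = 16.0 × 0.520 × (498 − 65.9) = 3595.1 kJ/s
Energy balance on cold side (adiabatic exchanger): Q = ṁ_c·Cp_c·(T_c,out − T_c,in)
ṁ_c = 3595.1 / [2.22 × (94.6 − 12.7)] = 19.773 kg/s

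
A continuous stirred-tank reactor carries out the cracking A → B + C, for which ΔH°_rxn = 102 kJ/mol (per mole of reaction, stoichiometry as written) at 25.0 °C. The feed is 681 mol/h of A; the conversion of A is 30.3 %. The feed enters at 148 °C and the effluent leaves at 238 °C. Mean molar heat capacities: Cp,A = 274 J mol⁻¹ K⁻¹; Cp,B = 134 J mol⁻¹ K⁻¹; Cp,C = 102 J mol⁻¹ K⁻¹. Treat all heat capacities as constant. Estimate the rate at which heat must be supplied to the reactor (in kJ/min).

Q_in = 603 kJ/min

Extent of reaction ξ = 0.303 × 681 = 206.34 mol/h
Reaction term: ξ·ΔH°_rxn = 206.34 × 102 = 21047 kJ/h
Sensible, feed 148→25 °C: -22951 kJ/h
Outlet flows (mol/h): A 474.66, B 206.34, C 206.34
Sensible, products 25→238 °C: 38074 kJ/h
Q = ΔH = 36170 kJ/h = 10.047 kW
Heat supplied = 602.84 kJ/min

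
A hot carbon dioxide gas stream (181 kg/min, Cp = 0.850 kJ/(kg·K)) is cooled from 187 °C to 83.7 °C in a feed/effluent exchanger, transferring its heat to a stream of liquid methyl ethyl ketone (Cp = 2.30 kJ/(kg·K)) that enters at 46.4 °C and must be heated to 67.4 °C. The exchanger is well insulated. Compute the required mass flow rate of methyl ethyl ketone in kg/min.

Heat released by hot stream: Q = 181 × 0.850 × (187 − 83.7) = 15893 kJ/min
Energy balance on cold side (adiabatic exchanger): Q = ṁ_c·Cp_c·(T_c,out − T_c,in)
ṁ_c = 15893 / [2.30 × (67.4 − 46.4)] = 329.04 kg/min

ṁ_c = 329 kg/min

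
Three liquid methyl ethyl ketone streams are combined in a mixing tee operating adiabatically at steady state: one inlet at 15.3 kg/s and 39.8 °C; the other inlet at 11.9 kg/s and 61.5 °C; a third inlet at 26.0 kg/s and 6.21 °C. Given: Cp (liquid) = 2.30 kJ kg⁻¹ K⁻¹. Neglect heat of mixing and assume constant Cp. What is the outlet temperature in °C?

T_out = 28.2 °C

Energy balance with Q = 0: Σ ṁᵢCp,ᵢ(T_out − Tᵢ) = 0
T_out = Σ ṁᵢCp,ᵢTᵢ / Σ ṁᵢCp,ᵢ
      = 3455.2 / 122.36 = 28.238 °C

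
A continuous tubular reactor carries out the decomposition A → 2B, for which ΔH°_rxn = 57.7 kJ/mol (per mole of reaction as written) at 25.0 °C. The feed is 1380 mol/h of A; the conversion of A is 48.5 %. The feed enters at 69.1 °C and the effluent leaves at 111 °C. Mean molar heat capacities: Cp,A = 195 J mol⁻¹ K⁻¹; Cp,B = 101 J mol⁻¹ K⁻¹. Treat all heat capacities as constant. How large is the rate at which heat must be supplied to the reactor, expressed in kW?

Q_in = 14.0 kW

Extent of reaction ξ = 0.485 × 1380 = 669.3 mol/h
Reaction term: ξ·ΔH°_rxn = 669.3 × 57.7 = 38619 kJ/h
Sensible, feed 69.1→25 °C: -11867 kJ/h
Outlet flows (mol/h): A 710.7, B 1338.6
Sensible, products 25→111 °C: 23546 kJ/h
Q = ΔH = 50297 kJ/h = 13.971 kW
Heat supplied = 13.971 kW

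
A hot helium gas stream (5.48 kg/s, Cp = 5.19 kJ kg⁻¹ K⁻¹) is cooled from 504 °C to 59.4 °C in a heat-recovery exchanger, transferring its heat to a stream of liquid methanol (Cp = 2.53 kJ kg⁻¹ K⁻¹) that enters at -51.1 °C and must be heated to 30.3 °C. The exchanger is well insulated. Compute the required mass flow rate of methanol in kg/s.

ṁ_c = 61.4 kg/s

Heat released by hot stream: Q = 5.48 × 5.19 × (504 − 59.4) = 12645 kJ/s
Energy balance on cold side (adiabatic exchanger): Q = ṁ_c·Cp_c·(T_c,out − T_c,in)
ṁ_c = 12645 / [2.53 × (30.3 − -51.1)] = 61.401 kg/s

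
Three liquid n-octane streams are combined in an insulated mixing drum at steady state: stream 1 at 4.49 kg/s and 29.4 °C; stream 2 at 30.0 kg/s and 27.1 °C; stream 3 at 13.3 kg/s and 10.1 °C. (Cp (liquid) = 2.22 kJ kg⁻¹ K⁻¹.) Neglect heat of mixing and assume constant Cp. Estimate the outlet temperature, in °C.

T_out = 22.6 °C

Energy balance with Q = 0: Σ ṁᵢCp,ᵢ(T_out − Tᵢ) = 0
T_out = Σ ṁᵢCp,ᵢTᵢ / Σ ṁᵢCp,ᵢ
      = 2396.1 / 106.09 = 22.585 °C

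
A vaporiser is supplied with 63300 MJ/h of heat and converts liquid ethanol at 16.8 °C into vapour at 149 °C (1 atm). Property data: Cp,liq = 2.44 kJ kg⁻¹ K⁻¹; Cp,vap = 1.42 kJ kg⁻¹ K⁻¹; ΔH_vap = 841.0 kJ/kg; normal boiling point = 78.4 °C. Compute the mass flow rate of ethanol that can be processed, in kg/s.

ṁ = 16.1 kg/s

Δh = 2.44×(78.4−16.8) + 841.0 + 1.42×(149−78.4) = 1091.6 kJ/kg
Q = 63300 MJ/h = 17583 kJ/s = 17583 kJ/s
ṁ = Q/Δh = 17583 / 1091.6 = 16.109 kg/s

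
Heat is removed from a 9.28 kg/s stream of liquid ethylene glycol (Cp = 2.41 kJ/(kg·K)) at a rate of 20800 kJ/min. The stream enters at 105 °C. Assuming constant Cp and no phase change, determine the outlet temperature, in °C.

Q = 20800 kJ/min = 346.67 kJ/s
ΔT = Q/(ṁ·Cp) = 346.67/(9.28×2.41) = 15.501 K
T_out = 105 − 15.501 = 89.499 °C

T_out = 89.5 °C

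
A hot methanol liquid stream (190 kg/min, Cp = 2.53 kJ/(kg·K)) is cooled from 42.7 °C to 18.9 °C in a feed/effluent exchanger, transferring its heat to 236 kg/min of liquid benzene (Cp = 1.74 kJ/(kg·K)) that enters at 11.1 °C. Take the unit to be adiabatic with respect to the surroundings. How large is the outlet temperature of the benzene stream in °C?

T_c,out = 39.0 °C

Heat released by hot stream: Q = 190 × 2.53 × (42.7 − 18.9) = 11441 kJ/min
Energy balance on cold side (adiabatic exchanger): Q = ṁ_c·Cp_c·(T_c,out − T_c,in)
T_c,out = 11.1 + 11441/(236 × 1.74) = 38.961 °C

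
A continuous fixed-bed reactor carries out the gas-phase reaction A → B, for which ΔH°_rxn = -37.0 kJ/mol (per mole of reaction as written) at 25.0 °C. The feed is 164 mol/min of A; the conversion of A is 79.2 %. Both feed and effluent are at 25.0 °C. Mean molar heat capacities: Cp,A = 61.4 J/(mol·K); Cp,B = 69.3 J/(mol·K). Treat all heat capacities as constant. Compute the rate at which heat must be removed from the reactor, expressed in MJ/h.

Q_out = 288 MJ/h

Extent of reaction ξ = 0.792 × 164 = 129.89 mol/min
Reaction term: ξ·ΔH°_rxn = 129.89 × -37.0 = -4805.9 kJ/min
Q = ΔH = -4805.9 kJ/min = -80.098 kW
Heat removed = 288.35 MJ/h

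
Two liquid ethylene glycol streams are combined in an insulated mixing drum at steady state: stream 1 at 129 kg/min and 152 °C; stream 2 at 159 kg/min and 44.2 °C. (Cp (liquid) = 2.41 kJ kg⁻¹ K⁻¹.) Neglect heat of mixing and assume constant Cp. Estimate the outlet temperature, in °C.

T_out = 92.5 °C

No heat crosses the boundary, so H_out = H_in.
T_out = Σ ṁᵢCp,ᵢTᵢ / Σ ṁᵢCp,ᵢ
      = 64192 / 694.08 = 92.485 °C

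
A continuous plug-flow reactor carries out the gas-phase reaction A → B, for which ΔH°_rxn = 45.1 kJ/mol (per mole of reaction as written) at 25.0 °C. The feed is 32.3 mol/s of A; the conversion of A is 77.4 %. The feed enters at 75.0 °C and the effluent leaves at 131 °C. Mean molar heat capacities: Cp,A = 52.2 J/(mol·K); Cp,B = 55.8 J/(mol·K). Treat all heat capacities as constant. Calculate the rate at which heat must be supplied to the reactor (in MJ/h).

Extent of reaction ξ = 0.774 × 32.3 = 25 mol/s
Reaction term: ξ·ΔH°_rxn = 25 × 45.1 = 1127.5 kJ/s
Sensible, feed 75.0→25 °C: -84.303 kJ/s
Outlet flows (mol/s): A 7.2998, B 25
Sensible, products 25→131 °C: 188.26 kJ/s
Q = ΔH = 1231.5 kJ/s = 1231.5 kW
Heat supplied = 4433.3 MJ/h

Q_in = 4430 MJ/h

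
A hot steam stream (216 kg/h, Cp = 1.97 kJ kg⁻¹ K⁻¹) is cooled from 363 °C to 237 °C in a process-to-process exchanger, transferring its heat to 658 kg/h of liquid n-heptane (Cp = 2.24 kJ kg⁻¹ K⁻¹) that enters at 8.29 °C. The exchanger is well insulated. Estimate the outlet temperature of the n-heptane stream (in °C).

Heat released by hot stream: Q = 216 × 1.97 × (363 − 237) = 53616 kJ/h
Energy balance on cold side (adiabatic exchanger): Q = ṁ_c·Cp_c·(T_c,out − T_c,in)
T_c,out = 8.29 + 53616/(658 × 2.24) = 44.666 °C

T_c,out = 44.7 °C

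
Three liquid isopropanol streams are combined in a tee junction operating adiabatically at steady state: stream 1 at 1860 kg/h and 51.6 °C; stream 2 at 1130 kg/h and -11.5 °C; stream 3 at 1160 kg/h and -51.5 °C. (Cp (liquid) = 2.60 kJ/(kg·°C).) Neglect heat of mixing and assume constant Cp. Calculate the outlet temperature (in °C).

No heat crosses the boundary, so H_out = H_in.
T_out = Σ ṁᵢCp,ᵢTᵢ / Σ ṁᵢCp,ᵢ
      = 60427 / 10790 = 5.6002 °C

T_out = 5.60 °C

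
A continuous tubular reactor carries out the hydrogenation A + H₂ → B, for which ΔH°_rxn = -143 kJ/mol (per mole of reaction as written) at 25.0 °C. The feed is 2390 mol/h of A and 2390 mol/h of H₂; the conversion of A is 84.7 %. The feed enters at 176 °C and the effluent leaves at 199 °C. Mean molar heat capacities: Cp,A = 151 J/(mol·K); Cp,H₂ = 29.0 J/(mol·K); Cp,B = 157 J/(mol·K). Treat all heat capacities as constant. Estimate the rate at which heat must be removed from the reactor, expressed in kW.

Extent of reaction ξ = 0.847 × 2390 = 2024.3 mol/h
Reaction term: ξ·ΔH°_rxn = 2024.3 × -143 = -289480 kJ/h
Sensible, feed 176→25 °C: -64960 kJ/h
Outlet flows (mol/h): A 365.67, H₂ 365.67, B 2024.3
Sensible, products 25→199 °C: 66753 kJ/h
Q = ΔH = -287690 kJ/h = -79.913 kW
Heat removed = 79.913 kW

Q_out = 79.9 kW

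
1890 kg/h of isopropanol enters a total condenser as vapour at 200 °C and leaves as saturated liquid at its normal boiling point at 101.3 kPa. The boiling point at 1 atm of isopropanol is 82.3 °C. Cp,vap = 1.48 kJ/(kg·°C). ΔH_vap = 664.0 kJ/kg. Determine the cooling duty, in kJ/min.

vapour 200→82.3 °C: -174.2 kJ/kg
condensation at 82.3 °C: -664 kJ/kg
Δh = -174.2 + -664 = -838.2 kJ/kg
Q = ṁ·Δh = 1890 kg/h × -838.2 kJ/kg = -1.5842e+06 kJ/h
|Q| = 440.05 kW = 26403 kJ/min

Q_c = 26400 kJ/min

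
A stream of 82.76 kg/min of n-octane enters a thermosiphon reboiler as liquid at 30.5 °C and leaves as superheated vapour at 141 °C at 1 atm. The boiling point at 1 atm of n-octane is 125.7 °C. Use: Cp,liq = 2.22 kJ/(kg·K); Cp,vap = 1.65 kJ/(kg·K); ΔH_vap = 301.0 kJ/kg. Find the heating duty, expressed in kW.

liquid 30.5→125.7 °C: 211.34 kJ/kg
vaporisation at 125.7 °C: 301 kJ/kg
vapour 125.7→141 °C: 25.245 kJ/kg
Δh = 211.34 + 301 + 25.245 = 537.59 kJ/kg
Q = ṁ·Δh = 82.76 kg/min × 537.59 kJ/kg = 44491 kJ/min
|Q| = 741.51 kW

Q = 742 kW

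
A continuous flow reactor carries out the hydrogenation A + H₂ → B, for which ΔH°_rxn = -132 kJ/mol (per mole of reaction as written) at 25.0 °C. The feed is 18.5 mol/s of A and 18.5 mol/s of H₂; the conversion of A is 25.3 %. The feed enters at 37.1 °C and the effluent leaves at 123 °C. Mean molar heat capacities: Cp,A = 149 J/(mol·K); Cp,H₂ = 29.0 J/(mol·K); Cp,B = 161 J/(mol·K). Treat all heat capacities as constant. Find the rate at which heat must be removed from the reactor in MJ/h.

Extent of reaction ξ = 0.253 × 18.5 = 4.6805 mol/s
Reaction term: ξ·ΔH°_rxn = 4.6805 × -132 = -617.83 kJ/s
Sensible, feed 37.1→25 °C: -39.845 kJ/s
Outlet flows (mol/s): A 13.819, H₂ 13.819, B 4.6805
Sensible, products 25→123 °C: 314.92 kJ/s
Q = ΔH = -342.76 kJ/s = -342.76 kW
Heat removed = 1233.9 MJ/h

Q_out = 1230 MJ/h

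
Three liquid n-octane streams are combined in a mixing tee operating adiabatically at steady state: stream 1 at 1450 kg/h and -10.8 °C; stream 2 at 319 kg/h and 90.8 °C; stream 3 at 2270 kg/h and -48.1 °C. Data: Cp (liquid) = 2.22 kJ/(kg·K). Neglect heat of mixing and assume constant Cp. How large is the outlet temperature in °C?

Energy balance with Q = 0: Σ ṁᵢCp,ᵢ(T_out − Tᵢ) = 0
T_out = Σ ṁᵢCp,ᵢTᵢ / Σ ṁᵢCp,ᵢ
      = -212860 / 8966.6 = -23.739 °C

T_out = -23.7 °C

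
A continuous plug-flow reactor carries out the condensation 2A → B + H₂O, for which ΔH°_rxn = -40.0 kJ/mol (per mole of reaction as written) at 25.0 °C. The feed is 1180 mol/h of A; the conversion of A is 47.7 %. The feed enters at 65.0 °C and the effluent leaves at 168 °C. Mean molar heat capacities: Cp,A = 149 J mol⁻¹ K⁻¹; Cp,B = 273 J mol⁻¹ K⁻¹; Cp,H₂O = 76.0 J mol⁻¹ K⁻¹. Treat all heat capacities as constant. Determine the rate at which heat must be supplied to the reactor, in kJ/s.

Q_in = 2.47 kJ/s

Extent of reaction ξ = 0.477 × 1180 / 2 = 281.43 mol/h
Reaction term: ξ·ΔH°_rxn = 281.43 × -40.0 = -11257 kJ/h
Sensible, feed 65.0→25 °C: -7032.8 kJ/h
Outlet flows (mol/h): A 617.14, B 281.43, H₂O 281.43
Sensible, products 25→168 °C: 27195 kJ/h
Q = ΔH = 8904.7 kJ/h = 2.4735 kW
Heat supplied = 2.4735 kJ/s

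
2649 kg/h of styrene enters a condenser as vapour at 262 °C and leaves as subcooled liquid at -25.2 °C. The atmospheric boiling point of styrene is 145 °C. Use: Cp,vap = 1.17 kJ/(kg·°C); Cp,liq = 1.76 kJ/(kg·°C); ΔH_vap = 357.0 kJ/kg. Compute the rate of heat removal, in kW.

vapour 262→145 °C: -136.89 kJ/kg
condensation at 145 °C: -357 kJ/kg
liquid 145→-25.2 °C: -299.55 kJ/kg
Δh = -136.89 + -357 + -299.55 = -793.44 kJ/kg
Q = ṁ·Δh = 2649 kg/h × -793.44 kJ/kg = -2.1018e+06 kJ/h
|Q| = 583.84 kW

Q_c = 584 kW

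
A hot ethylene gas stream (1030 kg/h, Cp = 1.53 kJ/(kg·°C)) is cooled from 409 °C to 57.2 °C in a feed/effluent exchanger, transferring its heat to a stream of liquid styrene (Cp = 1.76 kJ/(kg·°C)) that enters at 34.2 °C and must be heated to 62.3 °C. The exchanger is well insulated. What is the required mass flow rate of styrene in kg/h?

ṁ_c = 11200 kg/h

Heat released by hot stream: Q = 1030 × 1.53 × (409 − 57.2) = 554400 kJ/h
Energy balance on cold side (adiabatic exchanger): Q = ṁ_c·Cp_c·(T_c,out − T_c,in)
ṁ_c = 554400 / [1.76 × (62.3 − 34.2)] = 11210 kg/h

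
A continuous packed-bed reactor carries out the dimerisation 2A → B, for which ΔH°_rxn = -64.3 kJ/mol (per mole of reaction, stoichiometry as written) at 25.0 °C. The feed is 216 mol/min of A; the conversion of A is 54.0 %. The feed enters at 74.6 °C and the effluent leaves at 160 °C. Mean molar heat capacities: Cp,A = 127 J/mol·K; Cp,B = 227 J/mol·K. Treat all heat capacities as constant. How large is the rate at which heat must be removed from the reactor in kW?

Extent of reaction ξ = 0.540 × 216 / 2 = 58.32 mol/min
Reaction term: ξ·ΔH°_rxn = 58.32 × -64.3 = -3750 kJ/min
Sensible, feed 74.6→25 °C: -1360.6 kJ/min
Outlet flows (mol/min): A 99.36, B 58.32
Sensible, products 25→160 °C: 3490.7 kJ/min
Q = ΔH = -1619.9 kJ/min = -26.998 kW
Heat removed = 26.998 kW

Q_out = 27.0 kW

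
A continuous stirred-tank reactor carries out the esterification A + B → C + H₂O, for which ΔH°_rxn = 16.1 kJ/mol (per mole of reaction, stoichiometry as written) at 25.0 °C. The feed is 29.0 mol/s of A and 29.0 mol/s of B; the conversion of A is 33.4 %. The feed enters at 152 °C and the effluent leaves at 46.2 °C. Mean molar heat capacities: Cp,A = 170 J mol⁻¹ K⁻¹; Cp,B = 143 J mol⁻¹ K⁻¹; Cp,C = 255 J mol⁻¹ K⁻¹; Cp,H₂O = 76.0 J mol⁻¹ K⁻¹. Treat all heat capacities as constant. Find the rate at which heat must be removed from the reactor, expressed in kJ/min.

Extent of reaction ξ = 0.334 × 29.0 = 9.686 mol/s
Reaction term: ξ·ΔH°_rxn = 9.686 × 16.1 = 155.94 kJ/s
Sensible, feed 152→25 °C: -1152.8 kJ/s
Outlet flows (mol/s): A 19.314, B 19.314, C 9.686, H₂O 9.686
Sensible, products 25→46.2 °C: 196.13 kJ/s
Q = ΔH = -800.71 kJ/s = -800.71 kW
Heat removed = 48042 kJ/min

Q_out = 48000 kJ/min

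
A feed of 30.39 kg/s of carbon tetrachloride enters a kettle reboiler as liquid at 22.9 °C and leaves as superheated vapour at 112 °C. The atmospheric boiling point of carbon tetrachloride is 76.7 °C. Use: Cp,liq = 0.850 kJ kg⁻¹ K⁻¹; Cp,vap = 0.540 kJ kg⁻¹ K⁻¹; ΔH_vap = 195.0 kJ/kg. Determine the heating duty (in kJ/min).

liquid 22.9→76.7 °C: 45.73 kJ/kg
vaporisation at 76.7 °C: 195 kJ/kg
vapour 76.7→112 °C: 19.062 kJ/kg
Δh = 45.73 + 195 + 19.062 = 259.79 kJ/kg
Q = ṁ·Δh = 30.39 kg/s × 259.79 kJ/kg = 7895.1 kJ/s
|Q| = 7895.1 kW = 473700 kJ/min

Q = 474000 kJ/min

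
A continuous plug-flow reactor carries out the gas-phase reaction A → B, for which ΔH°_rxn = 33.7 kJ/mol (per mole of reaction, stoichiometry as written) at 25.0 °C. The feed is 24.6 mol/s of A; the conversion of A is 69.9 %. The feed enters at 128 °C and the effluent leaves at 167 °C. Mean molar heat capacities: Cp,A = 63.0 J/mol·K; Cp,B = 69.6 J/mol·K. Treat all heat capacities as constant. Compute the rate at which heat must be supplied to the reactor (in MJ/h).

Extent of reaction ξ = 0.699 × 24.6 = 17.195 mol/s
Reaction term: ξ·ΔH°_rxn = 17.195 × 33.7 = 579.48 kJ/s
Sensible, feed 128→25 °C: -159.63 kJ/s
Outlet flows (mol/s): A 7.4046, B 17.195
Sensible, products 25→167 °C: 236.19 kJ/s
Q = ΔH = 656.04 kJ/s = 656.04 kW
Heat supplied = 2361.8 MJ/h

Q_in = 2360 MJ/h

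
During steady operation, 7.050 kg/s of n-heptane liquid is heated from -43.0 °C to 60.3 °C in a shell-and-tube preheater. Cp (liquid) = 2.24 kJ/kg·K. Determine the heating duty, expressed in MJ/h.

Q = ṁ·Cp·ΔT = 7.050 × 2.24 × (60.3 − -43.0) = 1631.3 kJ/s
Heating duty = 5872.7 MJ/h

Q = 5870 MJ/h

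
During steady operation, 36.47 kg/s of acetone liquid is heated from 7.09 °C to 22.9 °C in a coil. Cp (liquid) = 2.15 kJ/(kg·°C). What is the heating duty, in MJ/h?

Q = ṁ·Cp·ΔT = 36.47 × 2.15 × (22.9 − 7.09) = 1239.7 kJ/s
Heating duty = 4462.8 MJ/h

Q = 4460 MJ/h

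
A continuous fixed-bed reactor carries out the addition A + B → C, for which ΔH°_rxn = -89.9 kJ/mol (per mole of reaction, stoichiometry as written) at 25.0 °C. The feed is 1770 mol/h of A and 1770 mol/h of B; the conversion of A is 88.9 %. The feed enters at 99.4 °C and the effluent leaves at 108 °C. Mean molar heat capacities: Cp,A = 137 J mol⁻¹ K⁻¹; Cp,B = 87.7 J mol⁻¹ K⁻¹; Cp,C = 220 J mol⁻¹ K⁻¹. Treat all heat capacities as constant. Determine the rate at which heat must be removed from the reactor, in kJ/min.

Q_out = 2310 kJ/min

Extent of reaction ξ = 0.889 × 1770 = 1573.5 mol/h
Reaction term: ξ·ΔH°_rxn = 1573.5 × -89.9 = -141460 kJ/h
Sensible, feed 99.4→25 °C: -29590 kJ/h
Outlet flows (mol/h): A 196.47, B 196.47, C 1573.5
Sensible, products 25→108 °C: 32397 kJ/h
Q = ΔH = -138650 kJ/h = -38.515 kW
Heat removed = 2310.9 kJ/min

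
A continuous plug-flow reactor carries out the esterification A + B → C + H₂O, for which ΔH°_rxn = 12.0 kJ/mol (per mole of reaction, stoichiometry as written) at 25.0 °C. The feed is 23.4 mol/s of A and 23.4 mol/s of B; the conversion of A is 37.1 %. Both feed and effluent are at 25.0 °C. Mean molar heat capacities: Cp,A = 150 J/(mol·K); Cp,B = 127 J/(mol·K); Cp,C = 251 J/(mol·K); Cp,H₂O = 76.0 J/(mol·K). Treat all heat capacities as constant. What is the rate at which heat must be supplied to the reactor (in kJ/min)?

Q_in = 6250 kJ/min

Extent of reaction ξ = 0.371 × 23.4 = 8.6814 mol/s
Reaction term: ξ·ΔH°_rxn = 8.6814 × 12.0 = 104.18 kJ/s
Q = ΔH = 104.18 kJ/s = 104.18 kW
Heat supplied = 6250.6 kJ/min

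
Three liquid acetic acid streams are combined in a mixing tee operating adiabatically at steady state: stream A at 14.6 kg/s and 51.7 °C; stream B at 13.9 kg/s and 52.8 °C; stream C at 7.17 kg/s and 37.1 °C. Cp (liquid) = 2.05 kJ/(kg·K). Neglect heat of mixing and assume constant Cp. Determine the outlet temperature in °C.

T_out = 49.2 °C

Adiabatic, steady state ⇒ Σ ṁᵢCp,ᵢ(T_out − Tᵢ) = 0
Σ ṁᵢCp,ᵢTᵢ = 14.6×2.05×51.7 + 13.9×2.05×52.8 + 7.17×2.05×37.1 = 3597.2
Σ ṁᵢCp,ᵢ = 14.6×2.05 + 13.9×2.05 + 7.17×2.05 = 73.123
T_out = 3597.2 / 73.123 = 49.194 °C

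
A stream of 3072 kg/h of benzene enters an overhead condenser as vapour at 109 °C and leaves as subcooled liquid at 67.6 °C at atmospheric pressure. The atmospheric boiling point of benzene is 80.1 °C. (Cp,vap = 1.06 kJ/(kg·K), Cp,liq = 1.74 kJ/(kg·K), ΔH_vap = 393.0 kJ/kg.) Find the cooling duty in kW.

vapour 109→80.1 °C: -30.634 kJ/kg
condensation at 80.1 °C: -393 kJ/kg
liquid 80.1→67.6 °C: -21.75 kJ/kg
Δh = -30.634 + -393 + -21.75 = -445.38 kJ/kg
Q = ṁ·Δh = 3072 kg/h × -445.38 kJ/kg = -1.3682e+06 kJ/h
|Q| = 380.06 kW

Q_c = 380 kW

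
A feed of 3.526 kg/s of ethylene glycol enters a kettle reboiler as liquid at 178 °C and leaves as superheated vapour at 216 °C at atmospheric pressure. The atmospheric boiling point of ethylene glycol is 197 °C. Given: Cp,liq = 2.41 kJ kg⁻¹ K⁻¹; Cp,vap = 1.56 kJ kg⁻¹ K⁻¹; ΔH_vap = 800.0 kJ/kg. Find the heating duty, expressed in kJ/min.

liquid 178→197 °C: 45.79 kJ/kg
vaporisation at 197 °C: 800 kJ/kg
vapour 197→216 °C: 29.64 kJ/kg
Δh = 45.79 + 800 + 29.64 = 875.43 kJ/kg
Q = ṁ·Δh = 3.526 kg/s × 875.43 kJ/kg = 3086.8 kJ/s
|Q| = 3086.8 kW = 185210 kJ/min

Q = 185000 kJ/min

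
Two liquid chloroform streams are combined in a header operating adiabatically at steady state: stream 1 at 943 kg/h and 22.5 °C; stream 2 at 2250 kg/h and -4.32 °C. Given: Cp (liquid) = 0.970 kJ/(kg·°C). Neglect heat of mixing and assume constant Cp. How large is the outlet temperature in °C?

No heat crosses the boundary, so H_out = H_in.
T_out = Σ ṁᵢCp,ᵢTᵢ / Σ ṁᵢCp,ᵢ
      = 11153 / 3097.2 = 3.6008 °C

T_out = 3.60 °C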